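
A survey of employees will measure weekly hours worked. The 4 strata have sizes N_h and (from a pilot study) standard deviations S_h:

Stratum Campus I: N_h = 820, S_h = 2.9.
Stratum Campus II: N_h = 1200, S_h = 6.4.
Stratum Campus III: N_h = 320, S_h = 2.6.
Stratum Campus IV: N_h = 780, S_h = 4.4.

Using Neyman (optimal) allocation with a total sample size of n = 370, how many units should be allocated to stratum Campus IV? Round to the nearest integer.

Neyman allocation: n_h = n · N_h S_h / Σ N_i S_i, with n = 370.
  stratum Campus I: N_h·S_h = 820·2.9 = 2378.00
  stratum Campus II: N_h·S_h = 1200·6.4 = 7680.00
  stratum Campus III: N_h·S_h = 320·2.6 = 832.00
  stratum Campus IV: N_h·S_h = 780·4.4 = 3432.00
Σ N_h S_h = 14322.00
n for stratum Campus IV = 370·3432.00/14322.00 = 88.664 → 89

89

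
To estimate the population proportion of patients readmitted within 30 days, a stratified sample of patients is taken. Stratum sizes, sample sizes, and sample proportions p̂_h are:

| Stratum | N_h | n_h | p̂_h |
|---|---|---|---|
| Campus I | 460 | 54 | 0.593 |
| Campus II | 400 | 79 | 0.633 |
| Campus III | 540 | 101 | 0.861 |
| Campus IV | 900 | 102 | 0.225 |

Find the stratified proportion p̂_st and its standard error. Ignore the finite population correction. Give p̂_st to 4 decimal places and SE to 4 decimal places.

N = 2300; stratum weights W_h = N_h/N.
p̂_st = Σ W_h p̂_h = (460·0.593 + 400·0.633 + 540·0.861 + 900·0.225)/2300 = 0.51888
V̂(p̂_st) = Σ W_h² p̂_h(1−p̂_h)/(n_h−1):
  stratum Campus I: (460/2300)²·0.593·0.407/53 = 0.000182152
  stratum Campus II: (400/2300)²·0.633·0.367/78 = 9.00823e-05
  stratum Campus III: (540/2300)²·0.861·0.139/100 = 6.59705e-05
  stratum Campus IV: (900/2300)²·0.225·0.775/101 = 0.000264358
V̂(p̂_st) = 0.000602562; SE = √V̂ = 0.0245471

p̂_st ≈ 0.5189, SE ≈ 0.0245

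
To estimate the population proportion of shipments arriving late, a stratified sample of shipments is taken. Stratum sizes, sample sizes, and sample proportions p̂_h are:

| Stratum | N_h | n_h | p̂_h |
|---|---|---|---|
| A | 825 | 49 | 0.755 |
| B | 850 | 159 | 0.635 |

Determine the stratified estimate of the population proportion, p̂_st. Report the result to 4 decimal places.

p̂_st ≈ 0.6941

N = 1675; stratum weights W_h = N_h/N.
p̂_st = Σ W_h p̂_h = (825·0.755 + 850·0.635)/1675 = 0.69410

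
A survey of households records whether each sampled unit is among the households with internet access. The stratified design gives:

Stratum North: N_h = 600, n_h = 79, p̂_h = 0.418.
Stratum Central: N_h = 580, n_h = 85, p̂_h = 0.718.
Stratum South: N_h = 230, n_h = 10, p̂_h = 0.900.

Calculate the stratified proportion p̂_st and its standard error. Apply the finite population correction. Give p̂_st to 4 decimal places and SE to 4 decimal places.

p̂_st ≈ 0.6200, SE ≈ 0.0331

N = 1410; stratum weights W_h = N_h/N.
p̂_st = Σ W_h p̂_h = (600·0.418 + 580·0.718 + 230·0.900)/1410 = 0.62003
V̂(p̂_st) = Σ W_h² (1 − n_h/N_h) p̂_h(1−p̂_h)/(n_h−1):
  stratum North: (600/1410)²·(1 − 79/600)·0.418·0.582/78 = 0.000490406
  stratum Central: (580/1410)²·(1 − 85/580)·0.718·0.282/84 = 0.000348088
  stratum South: (230/1410)²·(1 − 10/230)·0.900·0.100/9 = 0.000254514
V̂(p̂_st) = 0.00109301; SE = √V̂ = 0.0330607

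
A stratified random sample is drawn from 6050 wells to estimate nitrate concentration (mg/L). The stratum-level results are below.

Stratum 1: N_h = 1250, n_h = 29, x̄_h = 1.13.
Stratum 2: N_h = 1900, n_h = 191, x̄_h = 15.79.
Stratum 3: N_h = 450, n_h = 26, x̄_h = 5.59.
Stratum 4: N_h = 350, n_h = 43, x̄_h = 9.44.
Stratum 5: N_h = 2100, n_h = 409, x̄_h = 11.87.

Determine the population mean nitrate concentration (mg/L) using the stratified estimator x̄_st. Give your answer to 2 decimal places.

N = Σ N_h = 6050. Stratum weights W_h = N_h/N.
x̄_st = (1250·1.13 + 1900·15.79 + 450·5.59 + 350·9.44 + 2100·11.87) / 6050 = 10.2744

x̄_st ≈ 10.27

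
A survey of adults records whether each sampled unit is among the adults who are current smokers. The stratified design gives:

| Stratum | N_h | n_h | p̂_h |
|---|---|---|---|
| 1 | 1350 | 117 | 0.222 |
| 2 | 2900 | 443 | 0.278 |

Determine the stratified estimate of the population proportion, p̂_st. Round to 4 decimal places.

N = 4250; stratum weights W_h = N_h/N.
p̂_st = Σ W_h p̂_h = (1350·0.222 + 2900·0.278)/4250 = 0.26021

p̂_st ≈ 0.2602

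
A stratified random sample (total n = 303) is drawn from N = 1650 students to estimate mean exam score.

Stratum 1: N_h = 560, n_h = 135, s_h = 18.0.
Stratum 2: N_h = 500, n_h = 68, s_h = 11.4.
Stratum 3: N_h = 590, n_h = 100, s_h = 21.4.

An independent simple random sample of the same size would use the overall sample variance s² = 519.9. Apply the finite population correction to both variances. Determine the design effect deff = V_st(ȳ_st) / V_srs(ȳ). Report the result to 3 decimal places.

deff ≈ 0.605

V̂(ȳ_st) = Σ W_h² (1 − n_h/N_h) s_h²/n_h, with W_h = N_h/N and N = 1650:
  stratum 1: (560/1650)²·(1 − 135/560)·18.0²/135 = 0.209807
  stratum 2: (500/1650)²·(1 − 68/500)·11.4²/68 = 0.151631
  stratum 3: (590/1650)²·(1 − 100/590)·21.4²/100 = 0.486304
V_st = 0.847742
V_srs = (1 − 303/1650)·519.9/303 = 1.40075
deff = V_st / V_srs = 0.847742/1.40075 = 0.6052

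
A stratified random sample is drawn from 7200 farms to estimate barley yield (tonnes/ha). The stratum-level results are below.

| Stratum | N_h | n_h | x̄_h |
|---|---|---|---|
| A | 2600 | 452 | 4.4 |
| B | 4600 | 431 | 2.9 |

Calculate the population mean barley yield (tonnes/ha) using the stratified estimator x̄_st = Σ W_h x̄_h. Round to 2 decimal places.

x̄_st ≈ 3.44

N = Σ N_h = 7200. Stratum weights W_h = N_h/N.
x̄_st = (2600·4.4 + 4600·2.9) / 7200 = 3.4417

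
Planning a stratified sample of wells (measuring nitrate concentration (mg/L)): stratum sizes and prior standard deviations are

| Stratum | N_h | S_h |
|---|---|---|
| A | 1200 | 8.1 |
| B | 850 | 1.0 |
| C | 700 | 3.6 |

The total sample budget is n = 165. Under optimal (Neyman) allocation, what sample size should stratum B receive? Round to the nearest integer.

Neyman allocation: n_h = n · N_h S_h / Σ N_i S_i, with n = 165.
  stratum A: N_h·S_h = 1200·8.1 = 9720.00
  stratum B: N_h·S_h = 850·1.0 = 850.00
  stratum C: N_h·S_h = 700·3.6 = 2520.00
Σ N_h S_h = 13090.00
n for stratum B = 165·850.00/13090.00 = 10.714 → 11

11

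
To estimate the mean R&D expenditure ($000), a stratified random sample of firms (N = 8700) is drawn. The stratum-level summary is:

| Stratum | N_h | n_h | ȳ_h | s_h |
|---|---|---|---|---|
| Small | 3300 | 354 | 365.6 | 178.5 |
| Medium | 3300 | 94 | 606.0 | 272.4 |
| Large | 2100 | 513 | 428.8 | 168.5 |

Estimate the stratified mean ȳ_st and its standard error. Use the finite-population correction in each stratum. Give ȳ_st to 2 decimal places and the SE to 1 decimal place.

ȳ_st ≈ 472.04, SE ≈ 11.2

ȳ_st = Σ W_h ȳ_h = (3300·365.6 + 3300·606.0 + 2100·428.8)/8700 = 472.04138
V̂(ȳ_st) = Σ W_h² (1 − n_h/N_h) s_h²/n_h, with W_h = N_h/N and N = 8700:
  stratum Small: (3300/8700)²·(1 − 354/3300)·178.5²/354 = 11.5606
  stratum Medium: (3300/8700)²·(1 − 94/3300)·272.4²/94 = 110.338
  stratum Large: (2100/8700)²·(1 − 513/2100)·168.5²/513 = 2.43691
V̂(ȳ_st) = 124.336
SE(ȳ_st) = √124.336 = 11.1506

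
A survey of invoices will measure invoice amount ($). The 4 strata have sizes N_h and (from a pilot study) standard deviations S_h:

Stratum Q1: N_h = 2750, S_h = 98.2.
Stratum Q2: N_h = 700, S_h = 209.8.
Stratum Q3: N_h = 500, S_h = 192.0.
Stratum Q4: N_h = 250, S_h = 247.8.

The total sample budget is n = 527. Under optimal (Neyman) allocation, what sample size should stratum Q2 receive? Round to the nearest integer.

135

Neyman allocation: n_h = n · N_h S_h / Σ N_i S_i, with n = 527.
  stratum Q1: N_h·S_h = 2750·98.2 = 270050.00
  stratum Q2: N_h·S_h = 700·209.8 = 146860.00
  stratum Q3: N_h·S_h = 500·192.0 = 96000.00
  stratum Q4: N_h·S_h = 250·247.8 = 61950.00
Σ N_h S_h = 574860.00
n for stratum Q2 = 527·146860.00/574860.00 = 134.633 → 135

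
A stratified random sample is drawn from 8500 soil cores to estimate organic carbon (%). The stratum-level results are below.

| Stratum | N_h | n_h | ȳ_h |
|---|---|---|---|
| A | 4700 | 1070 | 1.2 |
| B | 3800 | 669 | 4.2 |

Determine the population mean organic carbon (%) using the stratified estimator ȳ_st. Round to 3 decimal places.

ȳ_st ≈ 2.541

N = Σ N_h = 8500. Stratum weights W_h = N_h/N.
ȳ_st = (4700·1.2 + 3800·4.2) / 8500 = 2.54118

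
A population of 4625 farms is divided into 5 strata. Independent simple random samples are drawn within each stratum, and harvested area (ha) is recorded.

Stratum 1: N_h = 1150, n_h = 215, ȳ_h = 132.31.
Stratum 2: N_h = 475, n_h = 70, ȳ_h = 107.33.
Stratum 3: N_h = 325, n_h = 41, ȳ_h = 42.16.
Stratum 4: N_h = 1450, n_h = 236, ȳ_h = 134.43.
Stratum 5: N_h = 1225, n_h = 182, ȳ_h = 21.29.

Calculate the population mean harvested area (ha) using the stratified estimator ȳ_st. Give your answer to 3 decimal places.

N = Σ N_h = 4625. Stratum weights W_h = N_h/N.
ȳ_st = (1150·132.31 + 475·107.33 + 325·42.16 + 1450·134.43 + 1225·21.29) / 4625 = 94.66897

ȳ_st ≈ 94.669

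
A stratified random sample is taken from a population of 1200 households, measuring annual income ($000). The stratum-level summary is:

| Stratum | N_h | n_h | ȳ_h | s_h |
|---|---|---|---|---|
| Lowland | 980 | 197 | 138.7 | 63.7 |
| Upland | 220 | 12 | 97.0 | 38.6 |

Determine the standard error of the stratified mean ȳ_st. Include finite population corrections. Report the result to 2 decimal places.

SE(ȳ_st) ≈ 3.86

V̂(ȳ_st) = Σ W_h² (1 − n_h/N_h) s_h²/n_h, with W_h = N_h/N and N = 1200:
  stratum Lowland: (980/1200)²·(1 − 197/980)·63.7²/197 = 10.9758
  stratum Upland: (220/1200)²·(1 − 12/220)·38.6²/12 = 3.94563
V̂(ȳ_st) = 14.9215
SE(ȳ_st) = √14.9215 = 3.86283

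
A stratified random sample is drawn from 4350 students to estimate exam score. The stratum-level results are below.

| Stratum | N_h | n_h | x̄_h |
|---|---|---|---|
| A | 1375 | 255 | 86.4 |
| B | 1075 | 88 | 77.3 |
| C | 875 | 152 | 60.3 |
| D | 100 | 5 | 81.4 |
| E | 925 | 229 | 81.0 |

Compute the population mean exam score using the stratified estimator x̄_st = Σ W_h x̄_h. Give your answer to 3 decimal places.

x̄_st ≈ 77.638

N = Σ N_h = 4350. Stratum weights W_h = N_h/N.
x̄_st = (1375·86.4 + 1075·77.3 + 875·60.3 + 100·81.4 + 925·81.0) / 4350 = 77.63793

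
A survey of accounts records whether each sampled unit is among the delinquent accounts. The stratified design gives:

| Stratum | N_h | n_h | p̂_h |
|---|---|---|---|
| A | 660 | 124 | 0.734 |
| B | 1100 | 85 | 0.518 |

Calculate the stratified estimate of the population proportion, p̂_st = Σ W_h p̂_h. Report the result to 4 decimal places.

N = 1760; stratum weights W_h = N_h/N.
p̂_st = Σ W_h p̂_h = (660·0.734 + 1100·0.518)/1760 = 0.59900

p̂_st ≈ 0.5990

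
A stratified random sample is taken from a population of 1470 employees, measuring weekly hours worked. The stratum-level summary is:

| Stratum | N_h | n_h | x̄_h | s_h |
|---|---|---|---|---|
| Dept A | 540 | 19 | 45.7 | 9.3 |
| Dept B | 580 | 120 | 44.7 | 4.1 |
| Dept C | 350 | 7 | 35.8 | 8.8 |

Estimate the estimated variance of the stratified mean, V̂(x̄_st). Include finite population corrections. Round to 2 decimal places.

V̂(x̄_st) ≈ 1.22

V̂(x̄_st) = Σ W_h² (1 − n_h/N_h) s_h²/n_h, with W_h = N_h/N and N = 1470:
  stratum Dept A: (540/1470)²·(1 − 19/540)·9.3²/19 = 0.592665
  stratum Dept B: (580/1470)²·(1 − 120/580)·4.1²/120 = 0.0172957
  stratum Dept C: (350/1470)²·(1 − 7/350)·8.8²/7 = 0.614603
V̂(x̄_st) = 1.22456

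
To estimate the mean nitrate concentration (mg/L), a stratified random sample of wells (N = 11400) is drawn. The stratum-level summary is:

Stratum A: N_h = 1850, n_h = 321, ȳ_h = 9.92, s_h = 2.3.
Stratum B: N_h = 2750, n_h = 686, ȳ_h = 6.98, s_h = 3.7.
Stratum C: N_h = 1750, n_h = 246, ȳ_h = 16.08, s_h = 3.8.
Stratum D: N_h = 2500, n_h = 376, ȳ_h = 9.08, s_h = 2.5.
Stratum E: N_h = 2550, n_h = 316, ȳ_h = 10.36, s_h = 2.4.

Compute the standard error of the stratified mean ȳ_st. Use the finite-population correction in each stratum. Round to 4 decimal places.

V̂(ȳ_st) = Σ W_h² (1 − n_h/N_h) s_h²/n_h, with W_h = N_h/N and N = 11400:
  stratum A: (1850/11400)²·(1 − 321/1850)·2.3²/321 = 0.000358691
  stratum B: (2750/11400)²·(1 − 686/2750)·3.7²/686 = 0.00087159
  stratum C: (1750/11400)²·(1 − 246/1750)·3.8²/246 = 0.0011888
  stratum D: (2500/11400)²·(1 − 376/2500)·2.5²/376 = 0.000679168
  stratum E: (2550/11400)²·(1 − 316/2550)·2.4²/316 = 0.000799004
V̂(ȳ_st) = 0.00389725
SE(ȳ_st) = √0.00389725 = 0.062428

SE(ȳ_st) ≈ 0.0624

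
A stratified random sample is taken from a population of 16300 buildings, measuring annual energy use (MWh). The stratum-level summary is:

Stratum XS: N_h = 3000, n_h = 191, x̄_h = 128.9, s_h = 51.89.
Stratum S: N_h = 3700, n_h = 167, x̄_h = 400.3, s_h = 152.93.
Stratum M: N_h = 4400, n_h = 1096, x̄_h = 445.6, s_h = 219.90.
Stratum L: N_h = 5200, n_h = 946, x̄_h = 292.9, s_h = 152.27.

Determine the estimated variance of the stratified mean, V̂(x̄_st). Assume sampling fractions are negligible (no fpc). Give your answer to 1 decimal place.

V̂(x̄_st) = Σ W_h² s_h²/n_h, with W_h = N_h/N and N = 16300:
  stratum XS: (3000/16300)²·51.89²/191 = 0.477531
  stratum S: (3700/16300)²·152.93²/167 = 7.21601
  stratum M: (4400/16300)²·219.90²/1096 = 3.21492
  stratum L: (5200/16300)²·152.27²/946 = 2.49442
V̂(x̄_st) = 13.4029

V̂(x̄_st) ≈ 13.4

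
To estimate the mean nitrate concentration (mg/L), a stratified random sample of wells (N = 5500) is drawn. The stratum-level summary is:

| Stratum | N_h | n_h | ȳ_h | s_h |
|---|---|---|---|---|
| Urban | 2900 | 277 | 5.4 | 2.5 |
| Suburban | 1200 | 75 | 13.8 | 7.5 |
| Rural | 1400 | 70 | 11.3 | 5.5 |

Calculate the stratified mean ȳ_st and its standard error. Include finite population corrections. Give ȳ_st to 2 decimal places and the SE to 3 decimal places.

ȳ_st ≈ 8.73, SE ≈ 0.256

ȳ_st = Σ W_h ȳ_h = (2900·5.4 + 1200·13.8 + 1400·11.3)/5500 = 8.73455
V̂(ȳ_st) = Σ W_h² (1 − n_h/N_h) s_h²/n_h, with W_h = N_h/N and N = 5500:
  stratum Urban: (2900/5500)²·(1 − 277/2900)·2.5²/277 = 0.00567376
  stratum Suburban: (1200/5500)²·(1 − 75/1200)·7.5²/75 = 0.0334711
  stratum Rural: (1400/5500)²·(1 − 70/1400)·5.5²/70 = 0.0266
V̂(ȳ_st) = 0.0657448
SE(ȳ_st) = √0.0657448 = 0.256408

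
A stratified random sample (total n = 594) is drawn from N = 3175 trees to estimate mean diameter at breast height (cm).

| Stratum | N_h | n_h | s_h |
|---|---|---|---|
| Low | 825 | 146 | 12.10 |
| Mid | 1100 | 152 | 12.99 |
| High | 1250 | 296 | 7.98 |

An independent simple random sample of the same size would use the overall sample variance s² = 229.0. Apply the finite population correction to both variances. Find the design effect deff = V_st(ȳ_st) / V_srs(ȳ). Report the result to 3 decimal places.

deff ≈ 0.625

V̂(ȳ_st) = Σ W_h² (1 − n_h/N_h) s_h²/n_h, with W_h = N_h/N and N = 3175:
  stratum Low: (825/3175)²·(1 − 146/825)·12.10²/146 = 0.0557255
  stratum Mid: (1100/3175)²·(1 − 152/1100)·12.99²/152 = 0.114839
  stratum High: (1250/3175)²·(1 − 296/1250)·7.98²/296 = 0.0254498
V_st = 0.196014
V_srs = (1 − 594/3175)·229.0/594 = 0.313396
deff = V_st / V_srs = 0.196014/0.313396 = 0.6255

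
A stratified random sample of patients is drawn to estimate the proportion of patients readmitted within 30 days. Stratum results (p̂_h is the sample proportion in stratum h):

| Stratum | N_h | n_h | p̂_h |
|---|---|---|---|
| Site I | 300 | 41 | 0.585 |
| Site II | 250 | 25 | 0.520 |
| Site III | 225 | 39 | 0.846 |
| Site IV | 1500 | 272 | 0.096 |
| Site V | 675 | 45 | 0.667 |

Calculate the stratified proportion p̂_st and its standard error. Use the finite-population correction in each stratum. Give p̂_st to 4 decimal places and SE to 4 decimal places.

p̂_st ≈ 0.3695, SE ≈ 0.0213

N = 2950; stratum weights W_h = N_h/N.
p̂_st = Σ W_h p̂_h = (300·0.585 + 250·0.520 + 225·0.846 + 1500·0.096 + 675·0.667)/2950 = 0.36952
V̂(p̂_st) = Σ W_h² (1 − n_h/N_h) p̂_h(1−p̂_h)/(n_h−1):
  stratum Site I: (300/2950)²·(1 − 41/300)·0.585·0.415/40 = 5.41902e-05
  stratum Site II: (250/2950)²·(1 − 25/250)·0.520·0.480/24 = 6.72221e-05
  stratum Site III: (225/2950)²·(1 − 39/225)·0.846·0.154/38 = 1.64877e-05
  stratum Site IV: (1500/2950)²·(1 − 272/1500)·0.096·0.904/271 = 6.77822e-05
  stratum Site V: (675/2950)²·(1 − 45/675)·0.667·0.333/44 = 0.000246671
V̂(p̂_st) = 0.000452353; SE = √V̂ = 0.0212686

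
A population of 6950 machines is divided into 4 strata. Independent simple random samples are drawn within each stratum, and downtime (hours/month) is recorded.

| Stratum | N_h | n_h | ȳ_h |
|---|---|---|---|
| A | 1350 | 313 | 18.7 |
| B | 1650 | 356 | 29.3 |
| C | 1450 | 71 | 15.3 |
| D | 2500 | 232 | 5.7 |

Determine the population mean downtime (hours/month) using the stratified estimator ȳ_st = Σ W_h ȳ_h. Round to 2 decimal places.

N = Σ N_h = 6950. Stratum weights W_h = N_h/N.
ȳ_st = (1350·18.7 + 1650·29.3 + 1450·15.3 + 2500·5.7) / 6950 = 15.8309

ȳ_st ≈ 15.83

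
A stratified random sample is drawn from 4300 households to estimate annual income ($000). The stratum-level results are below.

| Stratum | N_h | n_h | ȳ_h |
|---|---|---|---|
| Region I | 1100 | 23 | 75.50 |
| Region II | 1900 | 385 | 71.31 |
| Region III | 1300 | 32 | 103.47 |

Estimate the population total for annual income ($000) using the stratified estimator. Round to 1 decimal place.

τ̂_st = Σ N_h ȳ_h = 1100·75.50 + 1900·71.31 + 1300·103.47 = 353050.0

τ̂_st ≈ 353050.0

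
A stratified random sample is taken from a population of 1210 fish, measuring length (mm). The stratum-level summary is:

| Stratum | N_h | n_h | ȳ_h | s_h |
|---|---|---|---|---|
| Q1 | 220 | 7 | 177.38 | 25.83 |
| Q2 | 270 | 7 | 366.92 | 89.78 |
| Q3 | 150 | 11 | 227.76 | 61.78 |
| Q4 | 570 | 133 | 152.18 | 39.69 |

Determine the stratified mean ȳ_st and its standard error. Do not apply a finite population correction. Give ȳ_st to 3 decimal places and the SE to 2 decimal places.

ȳ_st ≈ 214.048, SE ≈ 8.27

ȳ_st = Σ W_h ȳ_h = (220·177.38 + 270·366.92 + 150·227.76 + 570·152.18)/1210 = 214.04843
V̂(ȳ_st) = Σ W_h² s_h²/n_h, with W_h = N_h/N and N = 1210:
  stratum Q1: (220/1210)²·25.83²/7 = 3.15083
  stratum Q2: (270/1210)²·89.78²/7 = 57.3348
  stratum Q3: (150/1210)²·61.78²/11 = 5.3323
  stratum Q4: (570/1210)²·39.69²/133 = 2.62839
V̂(ȳ_st) = 68.4463
SE(ȳ_st) = √68.4463 = 8.27323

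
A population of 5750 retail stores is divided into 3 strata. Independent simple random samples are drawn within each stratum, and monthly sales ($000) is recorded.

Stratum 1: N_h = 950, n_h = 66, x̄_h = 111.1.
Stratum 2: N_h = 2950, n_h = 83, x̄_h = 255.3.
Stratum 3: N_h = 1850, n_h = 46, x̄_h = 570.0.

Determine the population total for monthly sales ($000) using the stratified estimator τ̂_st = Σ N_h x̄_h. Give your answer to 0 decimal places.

τ̂_st = Σ N_h x̄_h = 950·111.1 + 2950·255.3 + 1850·570.0 = 1913180

τ̂_st ≈ 1913180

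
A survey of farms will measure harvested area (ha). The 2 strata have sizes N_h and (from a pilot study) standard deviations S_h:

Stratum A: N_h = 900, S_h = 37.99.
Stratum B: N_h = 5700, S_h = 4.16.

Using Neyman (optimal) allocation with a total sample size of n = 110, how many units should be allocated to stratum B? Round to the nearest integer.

45

Neyman allocation: n_h = n · N_h S_h / Σ N_i S_i, with n = 110.
  stratum A: N_h·S_h = 900·37.99 = 34191.00
  stratum B: N_h·S_h = 5700·4.16 = 23712.00
Σ N_h S_h = 57903.00
n for stratum B = 110·23712.00/57903.00 = 45.046 → 45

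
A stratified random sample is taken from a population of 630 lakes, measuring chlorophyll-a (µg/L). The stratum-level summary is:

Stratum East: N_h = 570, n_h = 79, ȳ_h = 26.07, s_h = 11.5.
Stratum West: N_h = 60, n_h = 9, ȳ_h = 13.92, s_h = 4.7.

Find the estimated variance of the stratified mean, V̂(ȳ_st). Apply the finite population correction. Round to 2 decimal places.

V̂(ȳ_st) ≈ 1.20

V̂(ȳ_st) = Σ W_h² (1 − n_h/N_h) s_h²/n_h, with W_h = N_h/N and N = 630:
  stratum East: (570/630)²·(1 − 79/570)·11.5²/79 = 1.18044
  stratum West: (60/630)²·(1 − 9/60)·4.7²/9 = 0.0189232
V̂(ȳ_st) = 1.19936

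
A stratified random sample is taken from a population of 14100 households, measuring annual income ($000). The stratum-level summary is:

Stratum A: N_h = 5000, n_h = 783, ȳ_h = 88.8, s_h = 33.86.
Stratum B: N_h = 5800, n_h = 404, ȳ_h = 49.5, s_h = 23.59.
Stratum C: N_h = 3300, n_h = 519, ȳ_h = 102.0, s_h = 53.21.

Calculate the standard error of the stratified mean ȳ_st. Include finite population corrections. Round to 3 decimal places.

SE(ȳ_st) ≈ 0.790

V̂(ȳ_st) = Σ W_h² (1 − n_h/N_h) s_h²/n_h, with W_h = N_h/N and N = 14100:
  stratum A: (5000/14100)²·(1 − 783/5000)·33.86²/783 = 0.155291
  stratum B: (5800/14100)²·(1 − 404/5800)·23.59²/404 = 0.216838
  stratum C: (3300/14100)²·(1 − 519/3300)·53.21²/519 = 0.251823
V̂(ȳ_st) = 0.623953
SE(ȳ_st) = √0.623953 = 0.789907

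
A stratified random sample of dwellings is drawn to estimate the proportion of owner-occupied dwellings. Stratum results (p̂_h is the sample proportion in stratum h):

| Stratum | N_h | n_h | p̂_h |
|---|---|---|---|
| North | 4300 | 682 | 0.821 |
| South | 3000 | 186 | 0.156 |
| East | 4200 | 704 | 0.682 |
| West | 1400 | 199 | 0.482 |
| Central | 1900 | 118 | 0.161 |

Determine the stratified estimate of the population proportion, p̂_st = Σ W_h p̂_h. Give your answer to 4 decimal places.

p̂_st ≈ 0.5300

N = 14800; stratum weights W_h = N_h/N.
p̂_st = Σ W_h p̂_h = (4300·0.821 + 3000·0.156 + 4200·0.682 + 1400·0.482 + 1900·0.161)/14800 = 0.52996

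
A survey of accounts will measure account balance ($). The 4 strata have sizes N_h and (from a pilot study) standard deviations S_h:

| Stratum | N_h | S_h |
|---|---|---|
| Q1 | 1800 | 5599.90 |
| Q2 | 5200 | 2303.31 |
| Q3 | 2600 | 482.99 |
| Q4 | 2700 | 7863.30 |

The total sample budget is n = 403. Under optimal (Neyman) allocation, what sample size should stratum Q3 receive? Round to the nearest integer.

Neyman allocation: n_h = n · N_h S_h / Σ N_i S_i, with n = 403.
  stratum Q1: N_h·S_h = 1800·5599.90 = 10079820.00
  stratum Q2: N_h·S_h = 5200·2303.31 = 11977212.00
  stratum Q3: N_h·S_h = 2600·482.99 = 1255774.00
  stratum Q4: N_h·S_h = 2700·7863.30 = 21230910.00
Σ N_h S_h = 44543716.00
n for stratum Q3 = 403·1255774.00/44543716.00 = 11.361 → 11

11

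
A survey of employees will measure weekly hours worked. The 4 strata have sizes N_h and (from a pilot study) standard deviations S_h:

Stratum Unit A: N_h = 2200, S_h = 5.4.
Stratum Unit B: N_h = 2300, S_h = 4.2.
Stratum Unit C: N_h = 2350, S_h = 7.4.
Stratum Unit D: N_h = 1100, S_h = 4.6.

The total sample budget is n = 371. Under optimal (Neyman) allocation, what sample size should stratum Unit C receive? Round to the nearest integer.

Neyman allocation: n_h = n · N_h S_h / Σ N_i S_i, with n = 371.
  stratum Unit A: N_h·S_h = 2200·5.4 = 11880.00
  stratum Unit B: N_h·S_h = 2300·4.2 = 9660.00
  stratum Unit C: N_h·S_h = 2350·7.4 = 17390.00
  stratum Unit D: N_h·S_h = 1100·4.6 = 5060.00
Σ N_h S_h = 43990.00
n for stratum Unit C = 371·17390.00/43990.00 = 146.663 → 147

147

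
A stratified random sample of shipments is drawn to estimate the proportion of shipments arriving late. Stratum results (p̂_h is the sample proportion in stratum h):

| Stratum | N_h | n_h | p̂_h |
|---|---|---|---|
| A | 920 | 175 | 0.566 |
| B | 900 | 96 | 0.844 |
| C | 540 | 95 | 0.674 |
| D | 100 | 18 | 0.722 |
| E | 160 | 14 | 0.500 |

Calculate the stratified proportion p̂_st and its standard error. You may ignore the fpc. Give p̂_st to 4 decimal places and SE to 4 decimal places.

N = 2620; stratum weights W_h = N_h/N.
p̂_st = Σ W_h p̂_h = (920·0.566 + 900·0.844 + 540·0.674 + 100·0.722 + 160·0.500)/2620 = 0.68568
V̂(p̂_st) = Σ W_h² p̂_h(1−p̂_h)/(n_h−1):
  stratum A: (920/2620)²·0.566·0.434/174 = 0.000174072
  stratum B: (900/2620)²·0.844·0.156/95 = 0.000163541
  stratum C: (540/2620)²·0.674·0.326/94 = 9.92966e-05
  stratum D: (100/2620)²·0.722·0.278/17 = 1.72001e-05
  stratum E: (160/2620)²·0.500·0.500/13 = 7.1719e-05
V̂(p̂_st) = 0.000525829; SE = √V̂ = 0.022931

p̂_st ≈ 0.6857, SE ≈ 0.0229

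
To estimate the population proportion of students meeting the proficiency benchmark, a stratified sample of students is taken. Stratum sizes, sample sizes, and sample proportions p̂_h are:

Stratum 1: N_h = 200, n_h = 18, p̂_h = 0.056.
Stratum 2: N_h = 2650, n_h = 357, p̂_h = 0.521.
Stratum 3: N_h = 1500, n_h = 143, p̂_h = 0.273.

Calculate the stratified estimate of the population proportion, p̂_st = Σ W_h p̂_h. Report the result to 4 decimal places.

p̂_st ≈ 0.4141

N = 4350; stratum weights W_h = N_h/N.
p̂_st = Σ W_h p̂_h = (200·0.056 + 2650·0.521 + 1500·0.273)/4350 = 0.41410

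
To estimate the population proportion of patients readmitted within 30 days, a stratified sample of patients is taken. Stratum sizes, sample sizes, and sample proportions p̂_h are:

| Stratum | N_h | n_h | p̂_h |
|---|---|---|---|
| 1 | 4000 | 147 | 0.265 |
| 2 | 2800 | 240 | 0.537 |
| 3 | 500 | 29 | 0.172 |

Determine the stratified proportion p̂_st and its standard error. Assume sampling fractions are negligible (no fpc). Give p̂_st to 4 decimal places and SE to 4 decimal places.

p̂_st ≈ 0.3630, SE ≈ 0.0240

N = 7300; stratum weights W_h = N_h/N.
p̂_st = Σ W_h p̂_h = (4000·0.265 + 2800·0.537 + 500·0.172)/7300 = 0.36296
V̂(p̂_st) = Σ W_h² p̂_h(1−p̂_h)/(n_h−1):
  stratum 1: (4000/7300)²·0.265·0.735/146 = 0.000400548
  stratum 2: (2800/7300)²·0.537·0.463/239 = 0.000153048
  stratum 3: (500/7300)²·0.172·0.828/28 = 2.38614e-05
V̂(p̂_st) = 0.000577457; SE = √V̂ = 0.0240303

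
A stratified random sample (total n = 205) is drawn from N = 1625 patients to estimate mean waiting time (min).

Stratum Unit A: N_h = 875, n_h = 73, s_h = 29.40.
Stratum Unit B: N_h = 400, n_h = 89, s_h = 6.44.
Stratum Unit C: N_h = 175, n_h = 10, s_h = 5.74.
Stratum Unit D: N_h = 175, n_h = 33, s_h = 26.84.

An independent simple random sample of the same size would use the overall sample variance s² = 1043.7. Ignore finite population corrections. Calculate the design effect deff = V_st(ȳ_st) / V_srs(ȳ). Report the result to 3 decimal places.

V̂(ȳ_st) = Σ W_h² s_h²/n_h, with W_h = N_h/N and N = 1625:
  stratum Unit A: (875/1625)²·29.40²/73 = 3.43306
  stratum Unit B: (400/1625)²·6.44²/89 = 0.0282355
  stratum Unit C: (175/1625)²·5.74²/10 = 0.0382114
  stratum Unit D: (175/1625)²·26.84²/33 = 0.253175
V_st = 3.75268
V_srs = s²/n = 1043.7/205 = 5.09122
deff = V_st / V_srs = 3.75268/5.09122 = 0.7371

deff ≈ 0.737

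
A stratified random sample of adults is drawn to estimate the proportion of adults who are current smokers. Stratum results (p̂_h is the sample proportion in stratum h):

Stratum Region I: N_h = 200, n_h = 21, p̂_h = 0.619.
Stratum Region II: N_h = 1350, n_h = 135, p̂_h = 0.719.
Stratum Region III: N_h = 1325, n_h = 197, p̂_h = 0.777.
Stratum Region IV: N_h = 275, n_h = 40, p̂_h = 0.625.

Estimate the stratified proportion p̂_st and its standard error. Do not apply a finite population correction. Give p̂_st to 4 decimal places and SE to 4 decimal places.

p̂_st ≈ 0.7288, SE ≈ 0.0229

N = 3150; stratum weights W_h = N_h/N.
p̂_st = Σ W_h p̂_h = (200·0.619 + 1350·0.719 + 1325·0.777 + 275·0.625)/3150 = 0.72884
V̂(p̂_st) = Σ W_h² p̂_h(1−p̂_h)/(n_h−1):
  stratum Region I: (200/3150)²·0.619·0.381/20 = 4.75362e-05
  stratum Region II: (1350/3150)²·0.719·0.281/134 = 0.000276934
  stratum Region III: (1325/3150)²·0.777·0.223/196 = 0.000156416
  stratum Region IV: (275/3150)²·0.625·0.375/39 = 4.58027e-05
V̂(p̂_st) = 0.000526689; SE = √V̂ = 0.0229497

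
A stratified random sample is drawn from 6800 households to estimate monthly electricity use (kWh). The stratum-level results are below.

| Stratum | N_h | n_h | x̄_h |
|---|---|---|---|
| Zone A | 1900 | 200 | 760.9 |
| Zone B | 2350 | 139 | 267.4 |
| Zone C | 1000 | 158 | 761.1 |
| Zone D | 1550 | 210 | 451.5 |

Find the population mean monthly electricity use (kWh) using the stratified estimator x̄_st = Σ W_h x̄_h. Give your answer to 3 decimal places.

N = Σ N_h = 6800. Stratum weights W_h = N_h/N.
x̄_st = (1900·760.9 + 2350·267.4 + 1000·761.1 + 1550·451.5) / 6800 = 519.85662

x̄_st ≈ 519.857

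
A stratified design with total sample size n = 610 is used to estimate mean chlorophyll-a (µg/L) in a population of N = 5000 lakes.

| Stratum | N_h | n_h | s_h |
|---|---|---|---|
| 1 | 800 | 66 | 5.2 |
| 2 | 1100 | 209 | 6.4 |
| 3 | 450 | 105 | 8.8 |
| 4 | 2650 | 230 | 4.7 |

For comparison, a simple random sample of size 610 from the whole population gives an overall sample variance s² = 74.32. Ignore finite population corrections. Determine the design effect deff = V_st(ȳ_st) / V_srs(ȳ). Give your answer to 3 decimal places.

V̂(ȳ_st) = Σ W_h² s_h²/n_h, with W_h = N_h/N and N = 5000:
  stratum 1: (800/5000)²·5.2²/66 = 0.0104882
  stratum 2: (1100/5000)²·6.4²/209 = 0.00948547
  stratum 3: (450/5000)²·8.8²/105 = 0.00597394
  stratum 4: (2650/5000)²·4.7²/230 = 0.0269786
V_st = 0.0529263
V_srs = s²/n = 74.32/610 = 0.121836
deff = V_st / V_srs = 0.0529263/0.121836 = 0.4344

deff ≈ 0.434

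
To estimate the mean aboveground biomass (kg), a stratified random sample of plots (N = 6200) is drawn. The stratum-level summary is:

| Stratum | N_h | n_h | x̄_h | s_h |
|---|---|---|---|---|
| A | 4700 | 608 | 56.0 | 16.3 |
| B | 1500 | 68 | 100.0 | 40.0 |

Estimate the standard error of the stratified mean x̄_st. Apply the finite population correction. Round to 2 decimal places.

SE(x̄_st) ≈ 1.24

V̂(x̄_st) = Σ W_h² (1 − n_h/N_h) s_h²/n_h, with W_h = N_h/N and N = 6200:
  stratum A: (4700/6200)²·(1 − 608/4700)·16.3²/608 = 0.218636
  stratum B: (1500/6200)²·(1 − 68/1500)·40.0²/68 = 1.31481
V̂(x̄_st) = 1.53344
SE(x̄_st) = √1.53344 = 1.23832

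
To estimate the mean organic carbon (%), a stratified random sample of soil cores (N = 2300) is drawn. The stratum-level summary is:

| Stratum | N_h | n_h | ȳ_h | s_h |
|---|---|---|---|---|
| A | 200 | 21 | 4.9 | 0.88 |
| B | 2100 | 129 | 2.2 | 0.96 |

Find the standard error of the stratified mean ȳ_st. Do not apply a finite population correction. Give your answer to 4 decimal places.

SE(ȳ_st) ≈ 0.0790

V̂(ȳ_st) = Σ W_h² s_h²/n_h, with W_h = N_h/N and N = 2300:
  stratum A: (200/2300)²·0.88²/21 = 0.000278837
  stratum B: (2100/2300)²·0.96²/129 = 0.00595574
V̂(ȳ_st) = 0.00623458
SE(ȳ_st) = √0.00623458 = 0.0789593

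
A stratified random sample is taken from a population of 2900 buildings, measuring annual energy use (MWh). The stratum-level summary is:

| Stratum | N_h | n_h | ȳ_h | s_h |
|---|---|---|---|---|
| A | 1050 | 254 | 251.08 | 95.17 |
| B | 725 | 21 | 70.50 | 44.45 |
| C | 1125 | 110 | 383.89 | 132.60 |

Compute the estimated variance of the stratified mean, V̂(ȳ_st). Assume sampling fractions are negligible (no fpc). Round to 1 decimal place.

V̂(ȳ_st) = Σ W_h² s_h²/n_h, with W_h = N_h/N and N = 2900:
  stratum A: (1050/2900)²·95.17²/254 = 4.67465
  stratum B: (725/2900)²·44.45²/21 = 5.88036
  stratum C: (1125/2900)²·132.60²/110 = 24.0549
V̂(ȳ_st) = 34.6099

V̂(ȳ_st) ≈ 34.6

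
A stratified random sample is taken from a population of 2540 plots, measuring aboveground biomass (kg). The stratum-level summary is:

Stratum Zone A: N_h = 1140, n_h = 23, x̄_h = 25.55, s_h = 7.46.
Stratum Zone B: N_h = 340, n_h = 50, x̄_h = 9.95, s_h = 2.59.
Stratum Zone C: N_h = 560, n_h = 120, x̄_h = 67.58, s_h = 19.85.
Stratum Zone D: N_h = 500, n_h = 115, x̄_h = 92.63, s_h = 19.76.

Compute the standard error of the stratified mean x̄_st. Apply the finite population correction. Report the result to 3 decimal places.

SE(x̄_st) ≈ 0.840

V̂(x̄_st) = Σ W_h² (1 − n_h/N_h) s_h²/n_h, with W_h = N_h/N and N = 2540:
  stratum Zone A: (1140/2540)²·(1 − 23/1140)·7.46²/23 = 0.477574
  stratum Zone B: (340/2540)²·(1 − 50/340)·2.59²/50 = 0.0020504
  stratum Zone C: (560/2540)²·(1 − 120/560)·19.85²/120 = 0.125404
  stratum Zone D: (500/2540)²·(1 − 115/500)·19.76²/115 = 0.101307
V̂(x̄_st) = 0.706336
SE(x̄_st) = √0.706336 = 0.840438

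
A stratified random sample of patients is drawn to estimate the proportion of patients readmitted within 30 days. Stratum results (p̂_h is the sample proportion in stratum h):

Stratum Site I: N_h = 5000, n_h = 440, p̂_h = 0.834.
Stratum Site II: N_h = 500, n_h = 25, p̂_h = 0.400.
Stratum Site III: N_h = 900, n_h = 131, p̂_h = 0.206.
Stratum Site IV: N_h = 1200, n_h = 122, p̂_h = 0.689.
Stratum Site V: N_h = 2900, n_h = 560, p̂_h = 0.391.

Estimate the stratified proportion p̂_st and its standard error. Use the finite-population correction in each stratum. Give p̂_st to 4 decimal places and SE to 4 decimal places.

p̂_st ≈ 0.6206, SE ≈ 0.0119

N = 10500; stratum weights W_h = N_h/N.
p̂_st = Σ W_h p̂_h = (5000·0.834 + 500·0.400 + 900·0.206 + 1200·0.689 + 2900·0.391)/10500 = 0.62058
V̂(p̂_st) = Σ W_h² (1 − n_h/N_h) p̂_h(1−p̂_h)/(n_h−1):
  stratum Site I: (5000/10500)²·(1 − 440/5000)·0.834·0.166/439 = 6.52178e-05
  stratum Site II: (500/10500)²·(1 − 25/500)·0.400·0.600/24 = 2.1542e-05
  stratum Site III: (900/10500)²·(1 − 131/900)·0.206·0.794/130 = 7.89832e-06
  stratum Site IV: (1200/10500)²·(1 − 122/1200)·0.689·0.311/121 = 2.07786e-05
  stratum Site V: (2900/10500)²·(1 − 560/2900)·0.391·0.609/559 = 2.62191e-05
V̂(p̂_st) = 0.000141656; SE = √V̂ = 0.0119019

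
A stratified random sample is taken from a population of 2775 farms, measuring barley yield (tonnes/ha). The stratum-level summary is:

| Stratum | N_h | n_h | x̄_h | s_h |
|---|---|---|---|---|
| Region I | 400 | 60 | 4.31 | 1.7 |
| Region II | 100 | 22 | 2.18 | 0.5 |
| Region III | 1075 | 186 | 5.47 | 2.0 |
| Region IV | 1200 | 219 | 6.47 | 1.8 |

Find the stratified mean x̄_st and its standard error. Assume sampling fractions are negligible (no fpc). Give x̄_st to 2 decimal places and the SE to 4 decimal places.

x̄_st = Σ W_h x̄_h = (400·4.31 + 100·2.18 + 1075·5.47 + 1200·6.47)/2775 = 5.61667
V̂(x̄_st) = Σ W_h² s_h²/n_h, with W_h = N_h/N and N = 2775:
  stratum Region I: (400/2775)²·1.7²/60 = 0.00100078
  stratum Region II: (100/2775)²·0.5²/22 = 1.47568e-05
  stratum Region III: (1075/2775)²·2.0²/186 = 0.00322729
  stratum Region IV: (1200/2775)²·1.8²/219 = 0.00276654
V̂(x̄_st) = 0.00700937
SE(x̄_st) = √0.00700937 = 0.083722

x̄_st ≈ 5.62, SE ≈ 0.0837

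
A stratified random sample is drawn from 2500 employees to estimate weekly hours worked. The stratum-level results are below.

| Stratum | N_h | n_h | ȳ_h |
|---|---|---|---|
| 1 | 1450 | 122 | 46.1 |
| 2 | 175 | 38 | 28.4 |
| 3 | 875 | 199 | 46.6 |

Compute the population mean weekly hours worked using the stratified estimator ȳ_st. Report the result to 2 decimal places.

N = Σ N_h = 2500. Stratum weights W_h = N_h/N.
ȳ_st = (1450·46.1 + 175·28.4 + 875·46.6) / 2500 = 45.0360

ȳ_st ≈ 45.04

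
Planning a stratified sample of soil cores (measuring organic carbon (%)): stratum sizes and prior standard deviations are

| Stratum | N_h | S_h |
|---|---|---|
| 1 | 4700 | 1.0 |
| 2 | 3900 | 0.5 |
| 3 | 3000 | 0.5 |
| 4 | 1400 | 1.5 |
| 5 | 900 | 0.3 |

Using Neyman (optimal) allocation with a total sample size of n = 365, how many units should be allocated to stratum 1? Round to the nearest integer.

163

Neyman allocation: n_h = n · N_h S_h / Σ N_i S_i, with n = 365.
  stratum 1: N_h·S_h = 4700·1.0 = 4700.00
  stratum 2: N_h·S_h = 3900·0.5 = 1950.00
  stratum 3: N_h·S_h = 3000·0.5 = 1500.00
  stratum 4: N_h·S_h = 1400·1.5 = 2100.00
  stratum 5: N_h·S_h = 900·0.3 = 270.00
Σ N_h S_h = 10520.00
n for stratum 1 = 365·4700.00/10520.00 = 163.070 → 163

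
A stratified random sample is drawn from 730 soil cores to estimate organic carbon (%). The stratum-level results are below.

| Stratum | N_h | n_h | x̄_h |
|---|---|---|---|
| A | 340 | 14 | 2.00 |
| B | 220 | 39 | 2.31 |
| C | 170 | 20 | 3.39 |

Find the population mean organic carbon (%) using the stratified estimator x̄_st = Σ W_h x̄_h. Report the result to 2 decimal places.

N = Σ N_h = 730. Stratum weights W_h = N_h/N.
x̄_st = (340·2.00 + 220·2.31 + 170·3.39) / 730 = 2.4171

x̄_st ≈ 2.42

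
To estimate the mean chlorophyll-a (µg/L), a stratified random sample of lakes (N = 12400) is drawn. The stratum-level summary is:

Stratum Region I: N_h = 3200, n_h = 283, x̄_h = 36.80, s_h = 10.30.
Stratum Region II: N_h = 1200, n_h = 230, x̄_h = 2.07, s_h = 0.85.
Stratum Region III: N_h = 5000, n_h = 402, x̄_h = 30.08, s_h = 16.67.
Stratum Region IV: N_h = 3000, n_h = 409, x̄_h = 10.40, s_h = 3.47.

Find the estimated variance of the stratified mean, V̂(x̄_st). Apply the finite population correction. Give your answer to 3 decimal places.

V̂(x̄_st) = Σ W_h² (1 − n_h/N_h) s_h²/n_h, with W_h = N_h/N and N = 12400:
  stratum Region I: (3200/12400)²·(1 − 283/3200)·10.30²/283 = 0.0227578
  stratum Region II: (1200/12400)²·(1 − 230/1200)·0.85²/230 = 2.37804e-05
  stratum Region III: (5000/12400)²·(1 − 402/5000)·16.67²/402 = 0.103357
  stratum Region IV: (3000/12400)²·(1 − 409/3000)·3.47²/409 = 0.00148827
V̂(x̄_st) = 0.127627

V̂(x̄_st) ≈ 0.128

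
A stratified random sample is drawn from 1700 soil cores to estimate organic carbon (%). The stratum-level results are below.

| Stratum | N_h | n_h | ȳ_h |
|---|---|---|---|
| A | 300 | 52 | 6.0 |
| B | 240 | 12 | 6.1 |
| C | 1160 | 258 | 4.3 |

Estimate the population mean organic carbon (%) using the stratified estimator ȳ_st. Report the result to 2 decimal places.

N = Σ N_h = 1700. Stratum weights W_h = N_h/N.
ȳ_st = (300·6.0 + 240·6.1 + 1160·4.3) / 1700 = 4.8541

ȳ_st ≈ 4.85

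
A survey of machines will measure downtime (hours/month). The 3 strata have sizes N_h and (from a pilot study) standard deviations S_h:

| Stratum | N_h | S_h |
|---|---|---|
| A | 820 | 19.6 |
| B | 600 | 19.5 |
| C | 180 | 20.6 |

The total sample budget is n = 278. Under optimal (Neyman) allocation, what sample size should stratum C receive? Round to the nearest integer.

Neyman allocation: n_h = n · N_h S_h / Σ N_i S_i, with n = 278.
  stratum A: N_h·S_h = 820·19.6 = 16072.00
  stratum B: N_h·S_h = 600·19.5 = 11700.00
  stratum C: N_h·S_h = 180·20.6 = 3708.00
Σ N_h S_h = 31480.00
n for stratum C = 278·3708.00/31480.00 = 32.745 → 33

33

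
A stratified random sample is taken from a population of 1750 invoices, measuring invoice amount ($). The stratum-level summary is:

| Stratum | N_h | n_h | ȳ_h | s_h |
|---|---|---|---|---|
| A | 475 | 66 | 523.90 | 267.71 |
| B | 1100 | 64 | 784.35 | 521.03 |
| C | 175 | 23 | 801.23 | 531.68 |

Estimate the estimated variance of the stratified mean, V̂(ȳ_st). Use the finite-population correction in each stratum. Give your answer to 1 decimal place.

V̂(ȳ_st) ≈ 1754.1

V̂(ȳ_st) = Σ W_h² (1 − n_h/N_h) s_h²/n_h, with W_h = N_h/N and N = 1750:
  stratum A: (475/1750)²·(1 − 66/475)·267.71²/66 = 68.8852
  stratum B: (1100/1750)²·(1 − 64/1100)·521.03²/64 = 1578.42
  stratum C: (175/1750)²·(1 − 23/175)·531.68²/23 = 106.753
V̂(ȳ_st) = 1754.06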